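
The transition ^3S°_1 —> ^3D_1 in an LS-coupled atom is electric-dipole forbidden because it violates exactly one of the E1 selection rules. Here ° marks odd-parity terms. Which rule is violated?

the ΔL = 0, ±1 rule

Initial level: S=1, L=0, J=1, parity odd. Final level: S=1, L=2, J=1, parity even.
Parity must change: odd → even — ✓.
ΔS = 0: S: 1 → 1 — ✓.
ΔL = 0, ±1 (not L=0↔0): L: 0 → 2, ΔL = +2 — ✗.
ΔJ = 0, ±1 (not J=0↔0): J: 1 → 1, ΔJ = +0 — ✓.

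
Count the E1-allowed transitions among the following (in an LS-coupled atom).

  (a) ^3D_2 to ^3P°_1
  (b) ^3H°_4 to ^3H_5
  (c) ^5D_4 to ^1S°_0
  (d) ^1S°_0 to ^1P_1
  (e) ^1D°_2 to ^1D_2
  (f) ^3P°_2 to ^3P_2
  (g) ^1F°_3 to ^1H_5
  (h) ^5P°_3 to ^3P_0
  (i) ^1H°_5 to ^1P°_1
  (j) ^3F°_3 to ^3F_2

(a) allowed
(b) allowed
(c) forbidden (ΔS, ΔL, ΔJ fail)
(d) allowed
(e) allowed
(f) allowed
(g) forbidden (ΔL, ΔJ fail)
(h) forbidden (ΔS, ΔJ fail)
(i) forbidden (parity, ΔL, ΔJ fail)
(j) allowed
Total allowed: 6 of 10.

6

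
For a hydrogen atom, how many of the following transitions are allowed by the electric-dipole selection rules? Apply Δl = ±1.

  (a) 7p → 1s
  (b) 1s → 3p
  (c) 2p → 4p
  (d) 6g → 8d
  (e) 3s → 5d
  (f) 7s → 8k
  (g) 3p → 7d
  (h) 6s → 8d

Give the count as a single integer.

(a) allowed
(b) allowed
(c) forbidden — Δl = +0 (E1 requires Δl = ±1)
(d) forbidden — Δl = -2 (E1 requires Δl = ±1)
(e) forbidden — Δl = +2 (E1 requires Δl = ±1)
(f) forbidden — Δl = +7 (E1 requires Δl = ±1)
(g) allowed
(h) forbidden — Δl = +2 (E1 requires Δl = ±1)
Total allowed: 3 of 8.

3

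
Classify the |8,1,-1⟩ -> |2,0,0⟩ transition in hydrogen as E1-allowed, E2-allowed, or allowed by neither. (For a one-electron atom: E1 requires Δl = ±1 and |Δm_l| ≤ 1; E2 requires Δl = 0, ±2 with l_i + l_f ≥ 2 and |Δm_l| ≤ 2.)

Δl = 0 − 1 = -1; l_i + l_f = 1.
Δm_l = +1.
E1 (Δl = ±1, |Δm_l| ≤ 1): satisfied.
E2 (Δl = 0,±2, l_i+l_f ≥ 2, |Δm_l| ≤ 2): not satisfied.

E1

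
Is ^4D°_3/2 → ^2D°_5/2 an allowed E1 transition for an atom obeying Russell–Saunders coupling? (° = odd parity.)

Parity must change: odd → odd — ✗.
ΔS = 0: S: 3/2 → 1/2 — ✗.
ΔL = 0, ±1 (not L=0↔0): L: 2 → 2, ΔL = +0 — ✓.
ΔJ = 0, ±1 (not J=0↔0): J: 3/2 → 5/2, ΔJ = +1 — ✓.
Rule(s) violated: parity, ΔS.

forbidden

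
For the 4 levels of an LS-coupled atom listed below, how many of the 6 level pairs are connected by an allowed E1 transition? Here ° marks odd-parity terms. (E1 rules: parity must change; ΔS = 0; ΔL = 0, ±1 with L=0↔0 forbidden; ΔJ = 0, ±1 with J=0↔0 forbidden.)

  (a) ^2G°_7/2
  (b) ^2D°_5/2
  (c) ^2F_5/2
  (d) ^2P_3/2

3

(a)–(b): forbidden (parity, ΔL).
(a)–(c): allowed.
(a)–(d): forbidden (ΔL, ΔJ).
(b)–(c): allowed.
(b)–(d): allowed.
(c)–(d): forbidden (parity, ΔL).
Allowed pairs: 3 of 6.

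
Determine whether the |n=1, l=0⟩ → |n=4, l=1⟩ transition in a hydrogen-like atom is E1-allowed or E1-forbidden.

l: 0 → 1 (Δl = +1). Δl = ±1 satisfied.
All E1 selection rules are satisfied.

allowed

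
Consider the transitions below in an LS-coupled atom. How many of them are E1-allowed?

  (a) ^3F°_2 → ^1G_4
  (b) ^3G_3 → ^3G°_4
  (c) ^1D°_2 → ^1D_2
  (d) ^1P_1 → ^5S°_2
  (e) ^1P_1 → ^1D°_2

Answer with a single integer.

(a) forbidden (ΔS, ΔJ fail)
(b) allowed
(c) allowed
(d) forbidden (ΔS fails)
(e) allowed
Total allowed: 3 of 5.

3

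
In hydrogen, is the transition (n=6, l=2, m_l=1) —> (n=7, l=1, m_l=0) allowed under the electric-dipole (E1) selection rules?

allowed

l: 2 → 1 (Δl = -1). Δl = ±1 passes.
Δm_l = 0 − (1) = -1. E1 requires Δm_l = 0, ±1: passes.
All E1 selection rules are satisfied.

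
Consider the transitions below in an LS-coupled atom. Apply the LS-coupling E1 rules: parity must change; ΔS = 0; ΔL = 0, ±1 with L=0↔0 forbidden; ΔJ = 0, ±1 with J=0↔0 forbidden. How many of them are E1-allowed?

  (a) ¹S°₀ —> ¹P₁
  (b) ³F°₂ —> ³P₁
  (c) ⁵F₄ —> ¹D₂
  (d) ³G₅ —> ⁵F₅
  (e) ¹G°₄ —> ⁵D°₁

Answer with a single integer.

(a) allowed
(b) forbidden (ΔL fails)
(c) forbidden (parity, ΔS, ΔJ fail)
(d) forbidden (parity, ΔS fail)
(e) forbidden (parity, ΔS, ΔL, ΔJ fail)
Total allowed: 1 of 5.

1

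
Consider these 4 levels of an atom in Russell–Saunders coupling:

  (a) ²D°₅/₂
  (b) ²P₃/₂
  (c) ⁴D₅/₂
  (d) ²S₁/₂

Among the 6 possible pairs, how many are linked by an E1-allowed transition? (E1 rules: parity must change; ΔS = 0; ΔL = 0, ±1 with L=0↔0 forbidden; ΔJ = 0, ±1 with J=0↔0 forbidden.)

1

(a)–(b): allowed.
(a)–(c): forbidden (ΔS).
(a)–(d): forbidden (ΔL, ΔJ).
(b)–(c): forbidden (parity, ΔS).
(b)–(d): forbidden (parity).
(c)–(d): forbidden (parity, ΔS, ΔL, ΔJ).
Allowed pairs: 1 of 6.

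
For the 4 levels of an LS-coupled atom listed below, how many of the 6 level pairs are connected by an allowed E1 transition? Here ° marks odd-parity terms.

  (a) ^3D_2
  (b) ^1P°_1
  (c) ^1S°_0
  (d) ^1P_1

2

(a)–(b): forbidden (ΔS).
(a)–(c): forbidden (ΔS, ΔL, ΔJ).
(a)–(d): forbidden (parity, ΔS).
(b)–(c): forbidden (parity).
(b)–(d): allowed.
(c)–(d): allowed.
Allowed pairs: 2 of 6.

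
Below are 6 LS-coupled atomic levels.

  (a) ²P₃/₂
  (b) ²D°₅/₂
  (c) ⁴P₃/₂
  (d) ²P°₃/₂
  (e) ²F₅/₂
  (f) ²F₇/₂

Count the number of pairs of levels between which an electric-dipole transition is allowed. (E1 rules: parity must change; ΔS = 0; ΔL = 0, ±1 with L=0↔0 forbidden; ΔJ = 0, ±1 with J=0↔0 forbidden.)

4

(a)–(b): allowed.
(a)–(c): forbidden (parity, ΔS).
(a)–(d): allowed.
(a)–(e): forbidden (parity, ΔL).
(a)–(f): forbidden (parity, ΔL, ΔJ).
(b)–(c): forbidden (ΔS).
(b)–(d): forbidden (parity).
(b)–(e): allowed.
(b)–(f): allowed.
(c)–(d): forbidden (ΔS).
(c)–(e): forbidden (parity, ΔS, ΔL).
(c)–(f): forbidden (parity, ΔS, ΔL, ΔJ).
(d)–(e): forbidden (ΔL).
(d)–(f): forbidden (ΔL, ΔJ).
(e)–(f): forbidden (parity).
Allowed pairs: 4 of 15.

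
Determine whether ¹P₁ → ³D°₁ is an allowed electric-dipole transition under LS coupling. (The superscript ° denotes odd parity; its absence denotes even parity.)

forbidden

Initial level: S=0, L=1, J=1, parity even. Final level: S=1, L=2, J=1, parity odd.
Parity must change: even → odd — ok.
ΔS = 0: S: 0 → 1 — fails.
ΔL = 0, ±1 (not L=0↔0): L: 1 → 2, ΔL = +1 — ok.
ΔJ = 0, ±1 (not J=0↔0): J: 1 → 1, ΔJ = +0 — ok.
Rule(s) violated: ΔS.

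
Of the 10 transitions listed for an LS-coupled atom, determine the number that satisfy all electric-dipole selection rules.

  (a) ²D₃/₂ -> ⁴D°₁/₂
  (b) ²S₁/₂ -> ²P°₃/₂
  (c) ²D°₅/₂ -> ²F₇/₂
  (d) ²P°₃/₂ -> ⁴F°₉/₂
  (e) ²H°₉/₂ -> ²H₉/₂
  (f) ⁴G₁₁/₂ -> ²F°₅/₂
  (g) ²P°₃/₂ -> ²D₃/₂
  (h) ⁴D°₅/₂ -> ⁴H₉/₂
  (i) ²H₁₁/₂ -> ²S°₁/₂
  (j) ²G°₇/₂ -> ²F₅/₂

5

(a) forbidden (ΔS fails)
(b) allowed
(c) allowed
(d) forbidden (parity, ΔS, ΔL, ΔJ fail)
(e) allowed
(f) forbidden (ΔS, ΔJ fail)
(g) allowed
(h) forbidden (ΔL, ΔJ fail)
(i) forbidden (ΔL, ΔJ fail)
(j) allowed
Total allowed: 5 of 10.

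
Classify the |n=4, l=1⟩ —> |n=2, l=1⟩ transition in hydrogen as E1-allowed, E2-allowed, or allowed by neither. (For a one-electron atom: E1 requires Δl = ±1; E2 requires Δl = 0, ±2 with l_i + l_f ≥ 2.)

E2

Δl = 1 − 1 = +0; l_i + l_f = 2.
E1 (Δl = ±1): not satisfied.
E2 (Δl = 0,±2, l_i+l_f ≥ 2): satisfied.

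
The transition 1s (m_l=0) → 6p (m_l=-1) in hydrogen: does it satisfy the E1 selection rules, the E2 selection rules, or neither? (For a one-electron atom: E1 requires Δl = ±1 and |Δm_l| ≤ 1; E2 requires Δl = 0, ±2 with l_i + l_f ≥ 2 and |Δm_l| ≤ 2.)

Δl = 1 − 0 = +1; l_i + l_f = 1.
Δm_l = -1.
E1 (Δl = ±1, |Δm_l| ≤ 1): satisfied.
E2 (Δl = 0,±2, l_i+l_f ≥ 2, |Δm_l| ≤ 2): not satisfied.

E1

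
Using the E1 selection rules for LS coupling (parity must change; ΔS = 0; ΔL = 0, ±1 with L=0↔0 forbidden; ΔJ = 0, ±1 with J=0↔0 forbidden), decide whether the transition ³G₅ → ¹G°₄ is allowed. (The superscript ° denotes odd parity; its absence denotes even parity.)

forbidden

Reading off the term symbols: S 1→0, L 4→4, J 5→4, parity even→odd.
Parity must change: even → odd — passes.
ΔS = 0: S: 1 → 0 — fails.
ΔL = 0, ±1 (not L=0↔0): L: 4 → 4, ΔL = +0 — passes.
ΔJ = 0, ±1 (not J=0↔0): J: 5 → 4, ΔJ = -1 — passes.
Rule(s) violated: ΔS.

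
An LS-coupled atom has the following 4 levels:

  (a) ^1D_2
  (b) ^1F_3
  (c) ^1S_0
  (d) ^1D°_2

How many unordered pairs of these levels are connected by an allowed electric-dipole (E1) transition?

(a)–(b): forbidden (parity).
(a)–(c): forbidden (parity, ΔL, ΔJ).
(a)–(d): allowed.
(b)–(c): forbidden (parity, ΔL, ΔJ).
(b)–(d): allowed.
(c)–(d): forbidden (ΔL, ΔJ).
Allowed pairs: 2 of 6.

2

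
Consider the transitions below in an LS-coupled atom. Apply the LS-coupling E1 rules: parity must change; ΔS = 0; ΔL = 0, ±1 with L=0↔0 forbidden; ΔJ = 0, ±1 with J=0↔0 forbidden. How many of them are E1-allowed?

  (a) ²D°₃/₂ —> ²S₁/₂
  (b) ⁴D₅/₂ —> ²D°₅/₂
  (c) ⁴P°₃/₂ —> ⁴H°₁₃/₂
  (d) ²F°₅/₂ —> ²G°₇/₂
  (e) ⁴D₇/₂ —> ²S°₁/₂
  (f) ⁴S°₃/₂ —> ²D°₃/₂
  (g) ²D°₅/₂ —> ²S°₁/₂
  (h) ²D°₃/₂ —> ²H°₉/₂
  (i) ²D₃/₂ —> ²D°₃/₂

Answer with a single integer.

1

(a) forbidden (ΔL fails)
(b) forbidden (ΔS fails)
(c) forbidden (parity, ΔL, ΔJ fail)
(d) forbidden (parity fails)
(e) forbidden (ΔS, ΔL, ΔJ fail)
(f) forbidden (parity, ΔS, ΔL fail)
(g) forbidden (parity, ΔL, ΔJ fail)
(h) forbidden (parity, ΔL, ΔJ fail)
(i) allowed
Total allowed: 1 of 9.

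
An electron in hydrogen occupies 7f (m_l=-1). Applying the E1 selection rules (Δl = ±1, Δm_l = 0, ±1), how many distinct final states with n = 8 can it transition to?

6

E1 requires Δl = ±1, so l_f ∈ {2, 4}; with 0 ≤ l_f ≤ n_f−1 = 7, the allowed l_f values are {2, 4}.
For l_f = 2: m_f ∈ {m_i−1, m_i, m_i+1} ∩ [−2, 2] = {-2, -1, 0} → 3 states.
For l_f = 4: m_f ∈ {m_i−1, m_i, m_i+1} ∩ [−4, 4] = {-2, -1, 0} → 3 states.
Total: 6.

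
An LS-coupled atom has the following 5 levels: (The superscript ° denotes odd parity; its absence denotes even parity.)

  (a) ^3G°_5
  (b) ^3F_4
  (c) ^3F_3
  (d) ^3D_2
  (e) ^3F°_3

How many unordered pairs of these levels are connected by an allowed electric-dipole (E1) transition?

4

(a)–(b): allowed.
(a)–(c): forbidden (ΔJ).
(a)–(d): forbidden (ΔL, ΔJ).
(a)–(e): forbidden (parity, ΔJ).
(b)–(c): forbidden (parity).
(b)–(d): forbidden (parity, ΔJ).
(b)–(e): allowed.
(c)–(d): forbidden (parity).
(c)–(e): allowed.
(d)–(e): allowed.
Allowed pairs: 4 of 10.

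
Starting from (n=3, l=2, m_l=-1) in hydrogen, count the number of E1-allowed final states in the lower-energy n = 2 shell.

E1 requires Δl = ±1, so l_f ∈ {1, 3}; with 0 ≤ l_f ≤ n_f−1 = 1, the allowed l_f values are {1}.
For l_f = 1: m_f ∈ {m_i−1, m_i, m_i+1} ∩ [−1, 1] = {-1, 0} → 2 states.
Total: 2.

2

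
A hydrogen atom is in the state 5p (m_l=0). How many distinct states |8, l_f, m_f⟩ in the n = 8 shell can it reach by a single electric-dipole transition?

4

E1 requires Δl = ±1, so l_f ∈ {0, 2}; with 0 ≤ l_f ≤ n_f−1 = 7, the allowed l_f values are {0, 2}.
For l_f = 0: m_f ∈ {m_i−1, m_i, m_i+1} ∩ [−0, 0] = {0} → 1 state.
For l_f = 2: m_f ∈ {m_i−1, m_i, m_i+1} ∩ [−2, 2] = {-1, 0, 1} → 3 states.
Total: 4.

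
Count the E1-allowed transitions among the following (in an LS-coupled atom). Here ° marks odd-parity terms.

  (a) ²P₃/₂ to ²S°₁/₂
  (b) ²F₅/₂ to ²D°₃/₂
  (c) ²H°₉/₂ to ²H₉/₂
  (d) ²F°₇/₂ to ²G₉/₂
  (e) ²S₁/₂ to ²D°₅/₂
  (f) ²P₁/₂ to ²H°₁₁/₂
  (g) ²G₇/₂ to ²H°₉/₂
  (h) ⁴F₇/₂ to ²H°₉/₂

(a) allowed
(b) allowed
(c) allowed
(d) allowed
(e) forbidden (ΔL, ΔJ fail)
(f) forbidden (ΔL, ΔJ fail)
(g) allowed
(h) forbidden (ΔS, ΔL fail)
Total allowed: 5 of 8.

5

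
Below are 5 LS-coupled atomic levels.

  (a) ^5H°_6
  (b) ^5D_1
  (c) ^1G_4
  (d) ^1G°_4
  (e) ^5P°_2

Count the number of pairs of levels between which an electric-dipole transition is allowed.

2

(a)–(b): forbidden (ΔL, ΔJ).
(a)–(c): forbidden (ΔS, ΔJ).
(a)–(d): forbidden (parity, ΔS, ΔJ).
(a)–(e): forbidden (parity, ΔL, ΔJ).
(b)–(c): forbidden (parity, ΔS, ΔL, ΔJ).
(b)–(d): forbidden (ΔS, ΔL, ΔJ).
(b)–(e): allowed.
(c)–(d): allowed.
(c)–(e): forbidden (ΔS, ΔL, ΔJ).
(d)–(e): forbidden (parity, ΔS, ΔL, ΔJ).
Allowed pairs: 2 of 10.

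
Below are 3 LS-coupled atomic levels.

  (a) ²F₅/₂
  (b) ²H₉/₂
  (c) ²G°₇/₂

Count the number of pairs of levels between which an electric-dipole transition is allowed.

2

(a)–(b): forbidden (parity, ΔL, ΔJ).
(a)–(c): allowed.
(b)–(c): allowed.
Allowed pairs: 2 of 3.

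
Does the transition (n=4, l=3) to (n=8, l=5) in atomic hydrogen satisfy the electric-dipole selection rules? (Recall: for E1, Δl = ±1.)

Initial l = 3, final l = 5, so Δl = +2. E1 requires Δl = ±1: violated.
The transition is electric-dipole forbidden.

forbidden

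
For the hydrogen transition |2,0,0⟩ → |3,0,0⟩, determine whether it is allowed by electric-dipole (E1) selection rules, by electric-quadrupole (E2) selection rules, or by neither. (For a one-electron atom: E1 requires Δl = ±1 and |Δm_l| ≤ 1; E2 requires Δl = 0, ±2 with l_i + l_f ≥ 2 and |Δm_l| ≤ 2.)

Δl = 0 − 0 = +0; l_i + l_f = 0.
Δm_l = +0.
E1 (Δl = ±1, |Δm_l| ≤ 1): not satisfied.
E2 (Δl = 0,±2, l_i+l_f ≥ 2, |Δm_l| ≤ 2): not satisfied.

neither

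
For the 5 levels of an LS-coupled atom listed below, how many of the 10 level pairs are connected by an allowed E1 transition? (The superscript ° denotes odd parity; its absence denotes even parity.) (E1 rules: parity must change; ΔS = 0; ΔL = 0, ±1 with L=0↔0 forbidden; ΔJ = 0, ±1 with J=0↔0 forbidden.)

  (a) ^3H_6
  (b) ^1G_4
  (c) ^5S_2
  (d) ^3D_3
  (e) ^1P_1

0

(a)–(b): forbidden (parity, ΔS, ΔJ).
(a)–(c): forbidden (parity, ΔS, ΔL, ΔJ).
(a)–(d): forbidden (parity, ΔL, ΔJ).
(a)–(e): forbidden (parity, ΔS, ΔL, ΔJ).
(b)–(c): forbidden (parity, ΔS, ΔL, ΔJ).
(b)–(d): forbidden (parity, ΔS, ΔL).
(b)–(e): forbidden (parity, ΔL, ΔJ).
(c)–(d): forbidden (parity, ΔS, ΔL).
(c)–(e): forbidden (parity, ΔS).
(d)–(e): forbidden (parity, ΔS, ΔJ).
Allowed pairs: 0 of 10.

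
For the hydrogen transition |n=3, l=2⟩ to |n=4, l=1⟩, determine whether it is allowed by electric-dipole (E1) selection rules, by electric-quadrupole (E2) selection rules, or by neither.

Δl = 1 − 2 = -1; l_i + l_f = 3.
E1 (Δl = ±1): satisfied.
E2 (Δl = 0,±2, l_i+l_f ≥ 2): not satisfied.

E1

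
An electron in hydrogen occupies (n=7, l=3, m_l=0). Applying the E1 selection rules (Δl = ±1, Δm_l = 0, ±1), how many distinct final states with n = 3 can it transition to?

3

E1 requires Δl = ±1, so l_f ∈ {2, 4}; with 0 ≤ l_f ≤ n_f−1 = 2, the allowed l_f values are {2}.
For l_f = 2: m_f ∈ {m_i−1, m_i, m_i+1} ∩ [−2, 2] = {-1, 0, 1} → 3 states.
Total: 3.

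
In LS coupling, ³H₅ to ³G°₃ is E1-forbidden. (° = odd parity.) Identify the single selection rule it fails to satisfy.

the ΔJ = 0, ±1 rule

Reading off the term symbols: S 1→1, L 5→4, J 5→3, parity even→odd.
Parity must change: even → odd — ✓.
ΔS = 0: S: 1 → 1 — ✓.
ΔL = 0, ±1 (not L=0↔0): L: 5 → 4, ΔL = -1 — ✓.
ΔJ = 0, ±1 (not J=0↔0): J: 5 → 3, ΔJ = -2 — ✗.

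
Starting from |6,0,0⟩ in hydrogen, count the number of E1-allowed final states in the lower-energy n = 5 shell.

3

E1 requires Δl = ±1, so l_f ∈ {-1, 1}; with 0 ≤ l_f ≤ n_f−1 = 4, the allowed l_f values are {1}.
For l_f = 1: m_f ∈ {m_i−1, m_i, m_i+1} ∩ [−1, 1] = {-1, 0, 1} → 3 states.
Total: 3.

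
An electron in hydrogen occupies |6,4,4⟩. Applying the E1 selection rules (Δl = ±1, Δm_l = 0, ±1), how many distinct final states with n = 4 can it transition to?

1

E1 requires Δl = ±1, so l_f ∈ {3, 5}; with 0 ≤ l_f ≤ n_f−1 = 3, the allowed l_f values are {3}.
For l_f = 3: m_f ∈ {m_i−1, m_i, m_i+1} ∩ [−3, 3] = {3} → 1 state.
Total: 1.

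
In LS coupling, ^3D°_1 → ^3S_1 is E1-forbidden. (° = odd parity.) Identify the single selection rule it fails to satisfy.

Initial level: S=1, L=2, J=1, parity odd. Final level: S=1, L=0, J=1, parity even.
Parity must change: odd → even — ok.
ΔS = 0: S: 1 → 1 — ok.
ΔL = 0, ±1 (not L=0↔0): L: 2 → 0, ΔL = -2 — fails.
ΔJ = 0, ±1 (not J=0↔0): J: 1 → 1, ΔJ = +0 — ok.

the ΔL = 0, ±1 rule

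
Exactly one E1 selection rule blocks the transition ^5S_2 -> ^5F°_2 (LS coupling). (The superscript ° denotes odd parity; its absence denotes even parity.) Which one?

Parity must change: even → odd — ✓.
ΔS = 0: S: 2 → 2 — ✓.
ΔL = 0, ±1 (not L=0↔0): L: 0 → 3, ΔL = +3 — ✗.
ΔJ = 0, ±1 (not J=0↔0): J: 2 → 2, ΔJ = +0 — ✓.

the ΔL = 0, ±1 rule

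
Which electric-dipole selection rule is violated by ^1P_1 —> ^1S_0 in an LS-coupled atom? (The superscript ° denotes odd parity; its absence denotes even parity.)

Parity must change: even → even — fails.
ΔS = 0: S: 0 → 0 — passes.
ΔL = 0, ±1 (not L=0↔0): L: 1 → 0, ΔL = -1 — passes.
ΔJ = 0, ±1 (not J=0↔0): J: 1 → 0, ΔJ = -1 — passes.

parity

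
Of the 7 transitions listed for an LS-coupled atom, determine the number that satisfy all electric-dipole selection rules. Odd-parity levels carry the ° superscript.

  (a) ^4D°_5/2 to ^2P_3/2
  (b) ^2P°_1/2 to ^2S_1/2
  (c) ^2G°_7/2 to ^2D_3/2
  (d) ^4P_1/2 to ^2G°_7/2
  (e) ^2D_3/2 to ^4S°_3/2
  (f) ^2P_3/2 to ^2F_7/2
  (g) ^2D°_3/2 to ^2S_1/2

1

(a) forbidden (ΔS fails)
(b) allowed
(c) forbidden (ΔL, ΔJ fail)
(d) forbidden (ΔS, ΔL, ΔJ fail)
(e) forbidden (ΔS, ΔL fail)
(f) forbidden (parity, ΔL, ΔJ fail)
(g) forbidden (ΔL fails)
Total allowed: 1 of 7.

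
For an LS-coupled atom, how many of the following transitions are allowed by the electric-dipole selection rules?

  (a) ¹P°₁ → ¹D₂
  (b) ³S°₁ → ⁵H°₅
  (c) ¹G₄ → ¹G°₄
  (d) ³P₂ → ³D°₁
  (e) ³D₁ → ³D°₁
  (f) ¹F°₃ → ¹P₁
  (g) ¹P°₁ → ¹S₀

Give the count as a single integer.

(a) allowed
(b) forbidden (parity, ΔS, ΔL, ΔJ fail)
(c) allowed
(d) allowed
(e) allowed
(f) forbidden (ΔL, ΔJ fail)
(g) allowed
Total allowed: 5 of 7.

5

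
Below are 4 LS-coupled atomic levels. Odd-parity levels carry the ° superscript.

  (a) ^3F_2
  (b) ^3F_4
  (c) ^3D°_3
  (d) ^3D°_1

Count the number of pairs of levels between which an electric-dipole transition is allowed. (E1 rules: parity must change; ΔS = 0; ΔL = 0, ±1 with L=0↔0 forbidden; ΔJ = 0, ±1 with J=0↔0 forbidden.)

3

(a)–(b): forbidden (parity, ΔJ).
(a)–(c): allowed.
(a)–(d): allowed.
(b)–(c): allowed.
(b)–(d): forbidden (ΔJ).
(c)–(d): forbidden (parity, ΔJ).
Allowed pairs: 3 of 6.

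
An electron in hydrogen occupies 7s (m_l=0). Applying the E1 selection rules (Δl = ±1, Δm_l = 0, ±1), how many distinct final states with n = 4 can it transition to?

3

E1 requires Δl = ±1, so l_f ∈ {-1, 1}; with 0 ≤ l_f ≤ n_f−1 = 3, the allowed l_f values are {1}.
For l_f = 1: m_f ∈ {m_i−1, m_i, m_i+1} ∩ [−1, 1] = {-1, 0, 1} → 3 states.
Total: 3.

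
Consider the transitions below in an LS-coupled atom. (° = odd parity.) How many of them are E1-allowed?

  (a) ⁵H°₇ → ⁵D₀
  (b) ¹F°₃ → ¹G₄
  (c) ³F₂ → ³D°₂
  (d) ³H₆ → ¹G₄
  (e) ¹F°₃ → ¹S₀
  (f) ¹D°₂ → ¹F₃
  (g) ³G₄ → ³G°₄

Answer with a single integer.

4

(a) forbidden (ΔL, ΔJ fail)
(b) allowed
(c) allowed
(d) forbidden (parity, ΔS, ΔJ fail)
(e) forbidden (ΔL, ΔJ fail)
(f) allowed
(g) allowed
Total allowed: 4 of 7.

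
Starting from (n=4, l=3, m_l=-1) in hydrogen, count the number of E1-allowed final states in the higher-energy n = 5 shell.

E1 requires Δl = ±1, so l_f ∈ {2, 4}; with 0 ≤ l_f ≤ n_f−1 = 4, the allowed l_f values are {2, 4}.
For l_f = 2: m_f ∈ {m_i−1, m_i, m_i+1} ∩ [−2, 2] = {-2, -1, 0} → 3 states.
For l_f = 4: m_f ∈ {m_i−1, m_i, m_i+1} ∩ [−4, 4] = {-2, -1, 0} → 3 states.
Total: 6.

6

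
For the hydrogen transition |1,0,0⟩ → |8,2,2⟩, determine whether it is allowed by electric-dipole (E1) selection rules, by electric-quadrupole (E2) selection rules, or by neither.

Δl = 2 − 0 = +2; l_i + l_f = 2.
Δm_l = +2.
E1 (Δl = ±1, |Δm_l| ≤ 1): not satisfied.
E2 (Δl = 0,±2, l_i+l_f ≥ 2, |Δm_l| ≤ 2): satisfied.

E2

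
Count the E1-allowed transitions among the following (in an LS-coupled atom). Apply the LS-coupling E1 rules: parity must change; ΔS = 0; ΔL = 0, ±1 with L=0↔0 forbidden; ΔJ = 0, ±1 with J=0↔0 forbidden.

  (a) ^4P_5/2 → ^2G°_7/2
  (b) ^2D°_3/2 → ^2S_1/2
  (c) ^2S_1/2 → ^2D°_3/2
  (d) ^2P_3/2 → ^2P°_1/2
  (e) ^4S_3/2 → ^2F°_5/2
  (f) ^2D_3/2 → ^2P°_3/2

(a) forbidden (ΔS, ΔL fail)
(b) forbidden (ΔL fails)
(c) forbidden (ΔL fails)
(d) allowed
(e) forbidden (ΔS, ΔL fail)
(f) allowed
Total allowed: 2 of 6.

2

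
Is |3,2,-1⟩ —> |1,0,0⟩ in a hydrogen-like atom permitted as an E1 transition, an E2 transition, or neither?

E2

Δl = 0 − 2 = -2; l_i + l_f = 2.
Δm_l = +1.
E1 (Δl = ±1, |Δm_l| ≤ 1): not satisfied.
E2 (Δl = 0,±2, l_i+l_f ≥ 2, |Δm_l| ≤ 2): satisfied.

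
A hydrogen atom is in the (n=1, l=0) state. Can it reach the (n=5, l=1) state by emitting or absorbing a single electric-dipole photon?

allowed

l: 0 → 1 (Δl = +1). Δl = ±1 ✓.
All E1 selection rules are satisfied.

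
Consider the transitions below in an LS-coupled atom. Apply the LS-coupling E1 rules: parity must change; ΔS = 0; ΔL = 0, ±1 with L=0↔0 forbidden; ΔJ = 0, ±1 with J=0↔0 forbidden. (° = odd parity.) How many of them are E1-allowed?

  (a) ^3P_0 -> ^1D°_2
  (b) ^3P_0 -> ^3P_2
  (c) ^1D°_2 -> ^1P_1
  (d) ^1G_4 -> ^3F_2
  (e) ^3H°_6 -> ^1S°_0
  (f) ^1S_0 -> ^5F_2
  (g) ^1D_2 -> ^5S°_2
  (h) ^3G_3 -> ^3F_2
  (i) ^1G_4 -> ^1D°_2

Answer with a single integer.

(a) forbidden (ΔS, ΔJ fail)
(b) forbidden (parity, ΔJ fail)
(c) allowed
(d) forbidden (parity, ΔS, ΔJ fail)
(e) forbidden (parity, ΔS, ΔL, ΔJ fail)
(f) forbidden (parity, ΔS, ΔL, ΔJ fail)
(g) forbidden (ΔS, ΔL fail)
(h) forbidden (parity fails)
(i) forbidden (ΔL, ΔJ fail)
Total allowed: 1 of 9.

1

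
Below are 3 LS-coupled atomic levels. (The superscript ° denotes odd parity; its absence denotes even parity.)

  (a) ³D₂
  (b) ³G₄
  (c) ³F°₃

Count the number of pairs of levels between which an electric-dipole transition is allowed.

(a)–(b): forbidden (parity, ΔL, ΔJ).
(a)–(c): allowed.
(b)–(c): allowed.
Allowed pairs: 2 of 3.

2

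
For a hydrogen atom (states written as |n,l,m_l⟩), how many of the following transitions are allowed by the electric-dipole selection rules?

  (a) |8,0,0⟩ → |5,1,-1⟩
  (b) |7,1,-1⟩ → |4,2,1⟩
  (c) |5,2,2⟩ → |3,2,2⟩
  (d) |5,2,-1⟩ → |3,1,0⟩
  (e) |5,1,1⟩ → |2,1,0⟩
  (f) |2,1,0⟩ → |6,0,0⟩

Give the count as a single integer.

(a) allowed
(b) forbidden — Δm_l = +2 (E1 requires Δm_l = 0, ±1)
(c) forbidden — Δl = +0 (E1 requires Δl = ±1)
(d) allowed
(e) forbidden — Δl = +0 (E1 requires Δl = ±1)
(f) allowed
Total allowed: 3 of 6.

3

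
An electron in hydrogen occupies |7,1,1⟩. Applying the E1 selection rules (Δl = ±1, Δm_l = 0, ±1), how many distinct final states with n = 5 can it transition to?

E1 requires Δl = ±1, so l_f ∈ {0, 2}; with 0 ≤ l_f ≤ n_f−1 = 4, the allowed l_f values are {0, 2}.
For l_f = 0: m_f ∈ {m_i−1, m_i, m_i+1} ∩ [−0, 0] = {0} → 1 state.
For l_f = 2: m_f ∈ {m_i−1, m_i, m_i+1} ∩ [−2, 2] = {0, 1, 2} → 3 states.
Total: 4.

4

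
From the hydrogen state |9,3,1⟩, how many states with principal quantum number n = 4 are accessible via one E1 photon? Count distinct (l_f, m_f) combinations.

E1 requires Δl = ±1, so l_f ∈ {2, 4}; with 0 ≤ l_f ≤ n_f−1 = 3, the allowed l_f values are {2}.
For l_f = 2: m_f ∈ {m_i−1, m_i, m_i+1} ∩ [−2, 2] = {0, 1, 2} → 3 states.
Total: 3.

3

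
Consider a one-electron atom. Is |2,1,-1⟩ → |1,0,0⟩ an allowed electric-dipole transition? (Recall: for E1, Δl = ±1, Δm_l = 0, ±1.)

allowed

Δl = 0 − 1 = -1; the E1 rule Δl = ±1 is passes.
Δm_l = 0 − (-1) = +1. E1 requires Δm_l = 0, ±1: passes.
All E1 selection rules are satisfied.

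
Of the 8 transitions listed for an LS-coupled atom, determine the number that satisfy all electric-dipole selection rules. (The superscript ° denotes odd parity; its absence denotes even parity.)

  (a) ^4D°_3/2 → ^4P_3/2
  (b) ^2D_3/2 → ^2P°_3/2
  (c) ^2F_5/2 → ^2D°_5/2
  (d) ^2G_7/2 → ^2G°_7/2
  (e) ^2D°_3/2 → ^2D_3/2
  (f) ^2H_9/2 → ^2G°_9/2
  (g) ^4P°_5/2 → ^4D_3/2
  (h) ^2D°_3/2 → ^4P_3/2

(a) allowed
(b) allowed
(c) allowed
(d) allowed
(e) allowed
(f) allowed
(g) allowed
(h) forbidden (ΔS fails)
Total allowed: 7 of 8.

7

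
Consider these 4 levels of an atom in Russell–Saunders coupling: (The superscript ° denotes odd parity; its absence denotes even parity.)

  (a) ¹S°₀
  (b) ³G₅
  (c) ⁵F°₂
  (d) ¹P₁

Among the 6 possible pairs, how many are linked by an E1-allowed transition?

(a)–(b): forbidden (ΔS, ΔL, ΔJ).
(a)–(c): forbidden (parity, ΔS, ΔL, ΔJ).
(a)–(d): allowed.
(b)–(c): forbidden (ΔS, ΔJ).
(b)–(d): forbidden (parity, ΔS, ΔL, ΔJ).
(c)–(d): forbidden (ΔS, ΔL).
Allowed pairs: 1 of 6.

1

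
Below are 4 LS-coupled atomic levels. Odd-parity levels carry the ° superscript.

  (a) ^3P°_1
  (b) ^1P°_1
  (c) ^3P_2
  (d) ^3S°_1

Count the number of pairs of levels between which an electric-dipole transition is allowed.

2

(a)–(b): forbidden (parity, ΔS).
(a)–(c): allowed.
(a)–(d): forbidden (parity).
(b)–(c): forbidden (ΔS).
(b)–(d): forbidden (parity, ΔS).
(c)–(d): allowed.
Allowed pairs: 2 of 6.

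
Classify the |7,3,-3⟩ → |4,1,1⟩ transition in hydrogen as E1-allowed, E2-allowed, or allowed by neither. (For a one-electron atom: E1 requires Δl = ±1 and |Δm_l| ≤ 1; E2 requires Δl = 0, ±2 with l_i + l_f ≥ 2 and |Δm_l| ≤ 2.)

neither

Δl = 1 − 3 = -2; l_i + l_f = 4.
Δm_l = +4.
E1 (Δl = ±1, |Δm_l| ≤ 1): not satisfied.
E2 (Δl = 0,±2, l_i+l_f ≥ 2, |Δm_l| ≤ 2): not satisfied.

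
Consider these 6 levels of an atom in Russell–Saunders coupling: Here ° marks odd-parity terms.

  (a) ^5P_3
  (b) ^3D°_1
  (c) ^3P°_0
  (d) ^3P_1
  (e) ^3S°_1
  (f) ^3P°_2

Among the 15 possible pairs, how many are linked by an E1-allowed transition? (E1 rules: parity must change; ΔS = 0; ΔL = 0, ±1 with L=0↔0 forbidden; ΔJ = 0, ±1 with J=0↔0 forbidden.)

(a)–(b): forbidden (ΔS, ΔJ).
(a)–(c): forbidden (ΔS, ΔJ).
(a)–(d): forbidden (parity, ΔS, ΔJ).
(a)–(e): forbidden (ΔS, ΔJ).
(a)–(f): forbidden (ΔS).
(b)–(c): forbidden (parity).
(b)–(d): allowed.
(b)–(e): forbidden (parity, ΔL).
(b)–(f): forbidden (parity).
(c)–(d): allowed.
(c)–(e): forbidden (parity).
(c)–(f): forbidden (parity, ΔJ).
(d)–(e): allowed.
(d)–(f): allowed.
(e)–(f): forbidden (parity).
Allowed pairs: 4 of 15.

4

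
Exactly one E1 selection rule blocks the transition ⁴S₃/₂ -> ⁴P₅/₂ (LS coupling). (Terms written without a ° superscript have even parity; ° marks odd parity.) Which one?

Initial level: S=3/2, L=0, J=3/2, parity even. Final level: S=3/2, L=1, J=5/2, parity even.
Parity must change: even → even — fails.
ΔS = 0: S: 3/2 → 3/2 — ok.
ΔL = 0, ±1 (not L=0↔0): L: 0 → 1, ΔL = +1 — ok.
ΔJ = 0, ±1 (not J=0↔0): J: 3/2 → 5/2, ΔJ = +1 — ok.

parity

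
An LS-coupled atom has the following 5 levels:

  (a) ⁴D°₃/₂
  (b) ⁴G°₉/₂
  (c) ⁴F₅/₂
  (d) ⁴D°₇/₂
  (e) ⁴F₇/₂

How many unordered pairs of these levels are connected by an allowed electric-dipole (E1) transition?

(a)–(b): forbidden (parity, ΔL, ΔJ).
(a)–(c): allowed.
(a)–(d): forbidden (parity, ΔJ).
(a)–(e): forbidden (ΔJ).
(b)–(c): forbidden (ΔJ).
(b)–(d): forbidden (parity, ΔL).
(b)–(e): allowed.
(c)–(d): allowed.
(c)–(e): forbidden (parity).
(d)–(e): allowed.
Allowed pairs: 4 of 10.

4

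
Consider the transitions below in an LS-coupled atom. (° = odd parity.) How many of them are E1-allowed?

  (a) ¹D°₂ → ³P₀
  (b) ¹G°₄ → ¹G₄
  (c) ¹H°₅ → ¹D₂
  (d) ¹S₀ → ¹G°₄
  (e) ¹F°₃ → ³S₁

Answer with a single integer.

(a) forbidden (ΔS, ΔJ fail)
(b) allowed
(c) forbidden (ΔL, ΔJ fail)
(d) forbidden (ΔL, ΔJ fail)
(e) forbidden (ΔS, ΔL, ΔJ fail)
Total allowed: 1 of 5.

1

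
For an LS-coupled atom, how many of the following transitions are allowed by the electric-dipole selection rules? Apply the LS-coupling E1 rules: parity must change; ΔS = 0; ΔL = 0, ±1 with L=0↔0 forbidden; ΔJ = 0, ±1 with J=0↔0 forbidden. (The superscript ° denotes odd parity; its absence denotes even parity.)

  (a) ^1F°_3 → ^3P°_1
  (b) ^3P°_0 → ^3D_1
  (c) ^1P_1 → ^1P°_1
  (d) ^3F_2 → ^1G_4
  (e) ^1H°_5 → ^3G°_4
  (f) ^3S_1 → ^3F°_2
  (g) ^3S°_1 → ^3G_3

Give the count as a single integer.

2

(a) forbidden (parity, ΔS, ΔL, ΔJ fail)
(b) allowed
(c) allowed
(d) forbidden (parity, ΔS, ΔJ fail)
(e) forbidden (parity, ΔS fail)
(f) forbidden (ΔL fails)
(g) forbidden (ΔL, ΔJ fail)
Total allowed: 2 of 7.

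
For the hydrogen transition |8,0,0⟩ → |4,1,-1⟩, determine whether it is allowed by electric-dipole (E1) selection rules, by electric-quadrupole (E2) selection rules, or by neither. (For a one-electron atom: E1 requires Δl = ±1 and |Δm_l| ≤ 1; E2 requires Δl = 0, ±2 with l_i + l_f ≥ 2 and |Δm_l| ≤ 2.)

E1

Δl = 1 − 0 = +1; l_i + l_f = 1.
Δm_l = -1.
E1 (Δl = ±1, |Δm_l| ≤ 1): satisfied.
E2 (Δl = 0,±2, l_i+l_f ≥ 2, |Δm_l| ≤ 2): not satisfied.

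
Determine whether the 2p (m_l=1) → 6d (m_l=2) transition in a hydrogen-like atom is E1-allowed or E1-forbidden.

allowed

Δl = 2 − 1 = +1; the E1 rule Δl = ±1 is ok.
Δm_l = 2 − (1) = +1. E1 requires Δm_l = 0, ±1: ok.
All E1 selection rules are satisfied.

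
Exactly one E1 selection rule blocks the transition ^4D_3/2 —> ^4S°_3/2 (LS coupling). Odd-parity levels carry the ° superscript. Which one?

the ΔL = 0, ±1 rule

Reading off the term symbols: S 3/2→3/2, L 2→0, J 3/2→3/2, parity even→odd.
ΔL = 0, ±1 (not L=0↔0): L: 2 → 0, ΔL = -2 — fails.
ΔJ = 0, ±1 (not J=0↔0): J: 3/2 → 3/2, ΔJ = +0 — ok.
Parity must change: even → odd — ok.
ΔS = 0: S: 3/2 → 3/2 — ok.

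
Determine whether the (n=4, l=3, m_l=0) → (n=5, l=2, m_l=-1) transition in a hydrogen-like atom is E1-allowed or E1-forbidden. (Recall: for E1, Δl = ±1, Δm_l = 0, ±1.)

allowed

Δl = 2 − 3 = -1; the E1 rule Δl = ±1 is ok.
Δm_l = -1 − (0) = -1. E1 requires Δm_l = 0, ±1: ok.
All E1 selection rules are satisfied.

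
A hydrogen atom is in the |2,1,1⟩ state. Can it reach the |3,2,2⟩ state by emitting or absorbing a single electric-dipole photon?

Initial l = 1, final l = 2, so Δl = +1. E1 requires Δl = ±1: ok.
Δm_l = 2 − (1) = +1. E1 requires Δm_l = 0, ±1: ok.
All E1 selection rules are satisfied.

allowed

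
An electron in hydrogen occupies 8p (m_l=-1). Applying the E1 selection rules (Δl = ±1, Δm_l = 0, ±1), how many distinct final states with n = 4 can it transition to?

4

E1 requires Δl = ±1, so l_f ∈ {0, 2}; with 0 ≤ l_f ≤ n_f−1 = 3, the allowed l_f values are {0, 2}.
For l_f = 0: m_f ∈ {m_i−1, m_i, m_i+1} ∩ [−0, 0] = {0} → 1 state.
For l_f = 2: m_f ∈ {m_i−1, m_i, m_i+1} ∩ [−2, 2] = {-2, -1, 0} → 3 states.
Total: 4.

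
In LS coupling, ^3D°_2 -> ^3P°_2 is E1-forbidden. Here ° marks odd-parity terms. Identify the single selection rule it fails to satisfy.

Reading off the term symbols: S 1→1, L 2→1, J 2→2, parity odd→odd.
Parity must change: odd → odd — ✗.
ΔS = 0: S: 1 → 1 — ✓.
ΔL = 0, ±1 (not L=0↔0): L: 2 → 1, ΔL = -1 — ✓.
ΔJ = 0, ±1 (not J=0↔0): J: 2 → 2, ΔJ = +0 — ✓.

parity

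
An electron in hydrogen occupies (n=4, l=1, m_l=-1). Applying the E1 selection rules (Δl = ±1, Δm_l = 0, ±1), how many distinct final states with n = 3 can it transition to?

4

E1 requires Δl = ±1, so l_f ∈ {0, 2}; with 0 ≤ l_f ≤ n_f−1 = 2, the allowed l_f values are {0, 2}.
For l_f = 0: m_f ∈ {m_i−1, m_i, m_i+1} ∩ [−0, 0] = {0} → 1 state.
For l_f = 2: m_f ∈ {m_i−1, m_i, m_i+1} ∩ [−2, 2] = {-2, -1, 0} → 3 states.
Total: 4.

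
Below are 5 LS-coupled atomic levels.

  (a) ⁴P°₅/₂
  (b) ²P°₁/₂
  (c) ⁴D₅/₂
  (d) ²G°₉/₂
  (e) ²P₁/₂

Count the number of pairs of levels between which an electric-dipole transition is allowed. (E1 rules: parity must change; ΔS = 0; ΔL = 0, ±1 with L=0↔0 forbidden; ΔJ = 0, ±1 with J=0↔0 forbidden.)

2

(a)–(b): forbidden (parity, ΔS, ΔJ).
(a)–(c): allowed.
(a)–(d): forbidden (parity, ΔS, ΔL, ΔJ).
(a)–(e): forbidden (ΔS, ΔJ).
(b)–(c): forbidden (ΔS, ΔJ).
(b)–(d): forbidden (parity, ΔL, ΔJ).
(b)–(e): allowed.
(c)–(d): forbidden (ΔS, ΔL, ΔJ).
(c)–(e): forbidden (parity, ΔS, ΔJ).
(d)–(e): forbidden (ΔL, ΔJ).
Allowed pairs: 2 of 10.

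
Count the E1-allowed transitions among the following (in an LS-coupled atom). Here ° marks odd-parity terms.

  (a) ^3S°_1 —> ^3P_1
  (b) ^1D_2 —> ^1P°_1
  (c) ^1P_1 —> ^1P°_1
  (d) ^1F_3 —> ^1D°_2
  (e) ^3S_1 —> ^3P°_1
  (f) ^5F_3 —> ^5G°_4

(a) allowed
(b) allowed
(c) allowed
(d) allowed
(e) allowed
(f) allowed
Total allowed: 6 of 6.

6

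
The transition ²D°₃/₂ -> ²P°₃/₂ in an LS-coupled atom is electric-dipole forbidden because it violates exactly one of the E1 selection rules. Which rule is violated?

Initial level: S=1/2, L=2, J=3/2, parity odd. Final level: S=1/2, L=1, J=3/2, parity odd.
Parity must change: odd → odd — fails.
ΔS = 0: S: 1/2 → 1/2 — passes.
ΔL = 0, ±1 (not L=0↔0): L: 2 → 1, ΔL = -1 — passes.
ΔJ = 0, ±1 (not J=0↔0): J: 3/2 → 3/2, ΔJ = +0 — passes.

parity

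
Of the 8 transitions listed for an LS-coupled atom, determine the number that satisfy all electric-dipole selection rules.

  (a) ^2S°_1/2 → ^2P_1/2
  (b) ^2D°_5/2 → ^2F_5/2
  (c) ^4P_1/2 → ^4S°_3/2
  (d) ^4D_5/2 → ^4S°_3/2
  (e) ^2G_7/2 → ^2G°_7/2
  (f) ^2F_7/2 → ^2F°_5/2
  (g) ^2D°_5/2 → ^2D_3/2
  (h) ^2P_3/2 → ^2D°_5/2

(a) allowed
(b) allowed
(c) allowed
(d) forbidden (ΔL fails)
(e) allowed
(f) allowed
(g) allowed
(h) allowed
Total allowed: 7 of 8.

7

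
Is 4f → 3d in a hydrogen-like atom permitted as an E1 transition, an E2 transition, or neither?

Δl = 2 − 3 = -1; l_i + l_f = 5.
E1 (Δl = ±1): satisfied.
E2 (Δl = 0,±2, l_i+l_f ≥ 2): not satisfied.

E1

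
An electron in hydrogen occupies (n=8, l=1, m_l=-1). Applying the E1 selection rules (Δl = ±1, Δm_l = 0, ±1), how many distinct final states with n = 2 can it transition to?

E1 requires Δl = ±1, so l_f ∈ {0, 2}; with 0 ≤ l_f ≤ n_f−1 = 1, the allowed l_f values are {0}.
For l_f = 0: m_f ∈ {m_i−1, m_i, m_i+1} ∩ [−0, 0] = {0} → 1 state.
Total: 1.

1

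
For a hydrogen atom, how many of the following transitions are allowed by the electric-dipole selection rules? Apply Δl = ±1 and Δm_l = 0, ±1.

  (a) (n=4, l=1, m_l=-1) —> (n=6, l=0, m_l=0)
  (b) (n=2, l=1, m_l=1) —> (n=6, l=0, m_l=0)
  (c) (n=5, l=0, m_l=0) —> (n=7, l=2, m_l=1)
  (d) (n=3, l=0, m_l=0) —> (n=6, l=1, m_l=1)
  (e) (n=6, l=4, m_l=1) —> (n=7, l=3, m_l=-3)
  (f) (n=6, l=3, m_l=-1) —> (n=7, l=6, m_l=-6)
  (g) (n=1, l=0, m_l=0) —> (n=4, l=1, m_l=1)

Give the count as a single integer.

(a) allowed
(b) allowed
(c) forbidden — Δl = +2 (E1 requires Δl = ±1)
(d) allowed
(e) forbidden — Δm_l = -4 (E1 requires Δm_l = 0, ±1)
(f) forbidden — Δl = +3 (E1 requires Δl = ±1); Δm_l = -5 (E1 requires Δm_l = 0, ±1)
(g) allowed
Total allowed: 4 of 7.

4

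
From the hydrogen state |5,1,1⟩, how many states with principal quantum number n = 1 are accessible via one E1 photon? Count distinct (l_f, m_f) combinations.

1

E1 requires Δl = ±1, so l_f ∈ {0, 2}; with 0 ≤ l_f ≤ n_f−1 = 0, the allowed l_f values are {0}.
For l_f = 0: m_f ∈ {m_i−1, m_i, m_i+1} ∩ [−0, 0] = {0} → 1 state.
Total: 1.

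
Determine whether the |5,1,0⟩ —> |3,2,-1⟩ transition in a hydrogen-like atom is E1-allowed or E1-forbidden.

allowed

Δl = 2 − 1 = +1; the E1 rule Δl = ±1 is passes.
Δm_l = -1 − (0) = -1. E1 requires Δm_l = 0, ±1: passes.
All E1 selection rules are satisfied.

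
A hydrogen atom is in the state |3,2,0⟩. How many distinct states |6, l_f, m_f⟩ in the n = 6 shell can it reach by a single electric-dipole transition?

6

E1 requires Δl = ±1, so l_f ∈ {1, 3}; with 0 ≤ l_f ≤ n_f−1 = 5, the allowed l_f values are {1, 3}.
For l_f = 1: m_f ∈ {m_i−1, m_i, m_i+1} ∩ [−1, 1] = {-1, 0, 1} → 3 states.
For l_f = 3: m_f ∈ {m_i−1, m_i, m_i+1} ∩ [−3, 3] = {-1, 0, 1} → 3 states.
Total: 6.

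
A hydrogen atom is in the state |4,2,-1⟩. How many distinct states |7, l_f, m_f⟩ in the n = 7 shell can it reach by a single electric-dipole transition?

E1 requires Δl = ±1, so l_f ∈ {1, 3}; with 0 ≤ l_f ≤ n_f−1 = 6, the allowed l_f values are {1, 3}.
For l_f = 1: m_f ∈ {m_i−1, m_i, m_i+1} ∩ [−1, 1] = {-1, 0} → 2 states.
For l_f = 3: m_f ∈ {m_i−1, m_i, m_i+1} ∩ [−3, 3] = {-2, -1, 0} → 3 states.
Total: 5.

5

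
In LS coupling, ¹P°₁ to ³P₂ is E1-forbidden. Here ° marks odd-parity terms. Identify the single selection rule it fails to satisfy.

the ΔS = 0 rule

Reading off the term symbols: S 0→1, L 1→1, J 1→2, parity odd→even.
Parity must change: odd → even — ok.
ΔS = 0: S: 0 → 1 — fails.
ΔL = 0, ±1 (not L=0↔0): L: 1 → 1, ΔL = +0 — ok.
ΔJ = 0, ±1 (not J=0↔0): J: 1 → 2, ΔJ = +1 — ok.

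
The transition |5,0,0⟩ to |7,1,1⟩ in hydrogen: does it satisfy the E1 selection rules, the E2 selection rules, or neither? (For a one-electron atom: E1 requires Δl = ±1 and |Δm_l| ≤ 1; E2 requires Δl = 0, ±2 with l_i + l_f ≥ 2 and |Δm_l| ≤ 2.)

E1

Δl = 1 − 0 = +1; l_i + l_f = 1.
Δm_l = +1.
E1 (Δl = ±1, |Δm_l| ≤ 1): satisfied.
E2 (Δl = 0,±2, l_i+l_f ≥ 2, |Δm_l| ≤ 2): not satisfied.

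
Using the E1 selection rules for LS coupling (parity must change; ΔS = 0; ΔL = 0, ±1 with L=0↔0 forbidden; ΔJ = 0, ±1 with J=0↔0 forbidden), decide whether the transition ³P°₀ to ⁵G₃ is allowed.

Initial level: S=1, L=1, J=0, parity odd. Final level: S=2, L=4, J=3, parity even.
ΔL = 0, ±1 (not L=0↔0): L: 1 → 4, ΔL = +3 — fails.
ΔS = 0: S: 1 → 2 — fails.
Parity must change: odd → even — ok.
ΔJ = 0, ±1 (not J=0↔0): J: 0 → 3, ΔJ = +3 — fails.
Rule(s) violated: ΔS, ΔL, ΔJ.

forbidden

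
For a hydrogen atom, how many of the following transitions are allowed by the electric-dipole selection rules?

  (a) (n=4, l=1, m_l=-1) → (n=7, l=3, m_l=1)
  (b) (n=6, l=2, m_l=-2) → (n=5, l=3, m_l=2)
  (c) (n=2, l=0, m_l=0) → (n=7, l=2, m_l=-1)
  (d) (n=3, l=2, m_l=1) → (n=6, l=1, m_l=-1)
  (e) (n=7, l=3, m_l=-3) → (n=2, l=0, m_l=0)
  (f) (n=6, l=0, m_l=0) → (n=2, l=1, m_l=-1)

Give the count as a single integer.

(a) forbidden — Δl = +2 (E1 requires Δl = ±1); Δm_l = +2 (E1 requires Δm_l = 0, ±1)
(b) forbidden — Δm_l = +4 (E1 requires Δm_l = 0, ±1)
(c) forbidden — Δl = +2 (E1 requires Δl = ±1)
(d) forbidden — Δm_l = -2 (E1 requires Δm_l = 0, ±1)
(e) forbidden — Δl = -3 (E1 requires Δl = ±1); Δm_l = +3 (E1 requires Δm_l = 0, ±1)
(f) allowed
Total allowed: 1 of 6.

1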